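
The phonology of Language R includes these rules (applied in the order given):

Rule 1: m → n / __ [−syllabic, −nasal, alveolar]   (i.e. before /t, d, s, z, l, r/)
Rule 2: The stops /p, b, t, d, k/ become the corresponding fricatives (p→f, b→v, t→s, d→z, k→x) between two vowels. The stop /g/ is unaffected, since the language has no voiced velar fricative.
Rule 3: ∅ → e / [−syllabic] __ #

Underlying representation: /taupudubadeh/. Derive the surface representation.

taufuzuvazehe

Rule 1 (nasal place assimilation): no segment meets the environment; /taupudubadeh/ is unchanged.
Rule 2 (intervocalic spirantization): /p/ is a stop between vowels /u/ and /u/, so it spirantizes to the fricative [f]. /d/ is a stop between vowels /u/ and /u/, so it spirantizes to the fricative [z]. /b/ is a stop between vowels /u/ and /a/, so it spirantizes to the fricative [v]. /d/ is a stop between vowels /a/ and /e/, so it spirantizes to the fricative [z]. /taupudubadeh/ → taufuzuvazeh.
Rule 3 (final e-epenthesis): the form ends in the consonant /h/, so [e] is inserted word-finally. /taufuzuvazeh/ → taufuzuvazehe.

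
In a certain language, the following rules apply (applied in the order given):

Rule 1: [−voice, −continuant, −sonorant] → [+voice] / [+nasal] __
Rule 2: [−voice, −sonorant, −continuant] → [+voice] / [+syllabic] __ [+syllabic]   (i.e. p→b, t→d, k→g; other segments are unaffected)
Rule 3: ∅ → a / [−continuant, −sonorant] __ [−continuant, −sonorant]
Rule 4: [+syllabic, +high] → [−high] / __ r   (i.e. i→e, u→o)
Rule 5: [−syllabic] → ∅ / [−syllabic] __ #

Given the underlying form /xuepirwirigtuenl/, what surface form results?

xueberwerigatuen

Rule 1 (post-nasal voicing): no segment meets the environment; /xuepirwirigtuenl/ is unchanged.
Rule 2 (intervocalic voicing): /p/ is a voiceless stop between vowels /e/ and /i/, so it voices to [b]. /xuepirwirigtuenl/ → xuebirwirigtuenl.
Rule 3 (stop-cluster a-epenthesis): /g/ and /t/ form a stop–stop cluster, so [a] is inserted between them. /xuebirwirigtuenl/ → xuebirwirigatuenl.
Rule 4 (pre-rhotic lowering): /i/ is a high vowel immediately before /r/, so it lowers to [e]. /i/ is a high vowel immediately before /r/, so it lowers to [e]. /xuebirwirigatuenl/ → xueberwerigatuenl.
Rule 5 (final cluster simplification): /l/ is the second consonant of a word-final cluster /nl/, so it deletes. /xueberwerigatuenl/ → xueberwerigatuen.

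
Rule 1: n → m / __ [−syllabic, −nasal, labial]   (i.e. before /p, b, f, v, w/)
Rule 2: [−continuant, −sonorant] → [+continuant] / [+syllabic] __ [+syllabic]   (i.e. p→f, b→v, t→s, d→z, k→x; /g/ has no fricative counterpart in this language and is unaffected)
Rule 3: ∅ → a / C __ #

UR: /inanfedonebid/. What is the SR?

Rule 1 (nasal place assimilation): /n/ precedes the labial consonant /f/, so it assimilates in place to [m]. /inanfedonebid/ → inamfedonebid.
Rule 2 (intervocalic spirantization): /d/ is a stop between vowels /e/ and /o/, so it spirantizes to the fricative [z]. /b/ is a stop between vowels /e/ and /i/, so it spirantizes to the fricative [v]. /inamfedonebid/ → inamfezonevid.
Rule 3 (final a-epenthesis): the form ends in the consonant /d/, so [a] is inserted word-finally. /inamfezonevid/ → inamfezonevida.

inamfezonevida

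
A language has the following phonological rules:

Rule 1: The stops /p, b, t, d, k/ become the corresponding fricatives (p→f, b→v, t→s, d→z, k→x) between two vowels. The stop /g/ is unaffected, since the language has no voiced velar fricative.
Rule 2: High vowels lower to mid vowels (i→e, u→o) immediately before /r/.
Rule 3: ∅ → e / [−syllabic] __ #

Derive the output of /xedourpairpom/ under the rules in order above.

xezoorpaerpome

Rule 1 (intervocalic spirantization): /d/ is a stop between vowels /e/ and /o/, so it spirantizes to the fricative [z]. /xedourpairpom/ → xezourpairpom.
Rule 2 (pre-rhotic lowering): /u/ is a high vowel immediately before /r/, so it lowers to [o]. /i/ is a high vowel immediately before /r/, so it lowers to [e]. /xezourpairpom/ → xezoorpaerpom.
Rule 3 (final e-epenthesis): the form ends in the consonant /m/, so [e] is inserted word-finally. /xezoorpaerpom/ → xezoorpaerpome.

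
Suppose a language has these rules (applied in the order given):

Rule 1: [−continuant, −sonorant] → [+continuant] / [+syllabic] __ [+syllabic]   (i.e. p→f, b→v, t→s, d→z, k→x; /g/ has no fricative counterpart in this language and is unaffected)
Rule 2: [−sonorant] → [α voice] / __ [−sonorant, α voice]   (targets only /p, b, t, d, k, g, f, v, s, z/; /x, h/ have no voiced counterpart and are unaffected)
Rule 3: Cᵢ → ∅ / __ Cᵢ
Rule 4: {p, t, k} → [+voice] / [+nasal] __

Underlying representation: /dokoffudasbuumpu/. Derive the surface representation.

Rule 1 (intervocalic spirantization): /k/ is a stop between vowels /o/ and /o/, so it spirantizes to the fricative [x]. /d/ is a stop between vowels /u/ and /a/, so it spirantizes to the fricative [z]. /dokoffudasbuumpu/ → doxoffuzasbuumpu.
Rule 2 (regressive voicing assimilation): /s/ precedes the voiced obstruent /b/, so it voices to [z] by assimilation. /doxoffuzasbuumpu/ → doxoffuzazbuumpu.
Rule 3 (degemination): /ff/ is a geminate; the first /f/ deletes. /doxoffuzazbuumpu/ → doxofuzazbuumpu.
Rule 4 (post-nasal voicing): /p/ is a voiceless stop immediately after the nasal /m/, so it voices to [b]. /doxofuzazbuumpu/ → doxofuzazbuumbu.

doxofuzazbuumbu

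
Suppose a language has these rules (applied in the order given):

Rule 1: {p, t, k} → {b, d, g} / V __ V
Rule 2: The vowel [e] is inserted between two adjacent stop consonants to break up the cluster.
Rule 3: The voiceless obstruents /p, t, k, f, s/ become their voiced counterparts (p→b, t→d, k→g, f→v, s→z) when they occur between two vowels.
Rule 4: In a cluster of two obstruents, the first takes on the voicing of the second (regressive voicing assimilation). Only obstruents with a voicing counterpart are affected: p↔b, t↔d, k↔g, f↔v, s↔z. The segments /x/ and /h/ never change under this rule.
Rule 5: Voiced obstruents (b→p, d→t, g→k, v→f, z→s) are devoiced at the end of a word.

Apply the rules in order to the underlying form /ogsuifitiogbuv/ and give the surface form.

oksuividiogebuf

Rule 1 (intervocalic voicing): /t/ is a voiceless stop between vowels /i/ and /i/, so it voices to [d]. /ogsuifitiogbuv/ → ogsuifidiogbuv.
Rule 2 (stop-cluster e-epenthesis): /g/ and /b/ form a stop–stop cluster, so [e] is inserted between them. /ogsuifidiogbuv/ → ogsuifidiogebuv.
Rule 3 (intervocalic voicing): /f/ is a voiceless obstruent between vowels /i/ and /i/, so it voices to [v]. /ogsuifidiogebuv/ → ogsuividiogebuv.
Rule 4 (regressive voicing assimilation): /g/ precedes the voiceless obstruent /s/, so it devoices to [k] by assimilation. /ogsuividiogebuv/ → oksuividiogebuv.
Rule 5 (final devoicing): /v/ is a voiced obstruent in word-final position, so it devoices to [f]. /oksuividiogebuv/ → oksuividiogebuf.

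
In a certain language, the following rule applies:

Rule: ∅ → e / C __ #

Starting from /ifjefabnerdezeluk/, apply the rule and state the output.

ifjefabnerdezeluke

the form ends in the consonant /k/, so [e] is inserted word-finally.
Surface form: [ifjefabnerdezeluke].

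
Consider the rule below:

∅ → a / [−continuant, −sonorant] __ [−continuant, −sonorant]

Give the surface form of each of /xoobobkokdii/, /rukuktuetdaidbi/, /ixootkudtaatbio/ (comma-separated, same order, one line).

/xoobobkokdii/: /b/ and /k/ form a stop–stop cluster, so [a] is inserted between them. /k/ and /d/ form a stop–stop cluster, so [a] is inserted between them. → [xoobobakokadii].
/rukuktuetdaidbi/: /k/ and /t/ form a stop–stop cluster, so [a] is inserted between them. /t/ and /d/ form a stop–stop cluster, so [a] is inserted between them. /d/ and /b/ form a stop–stop cluster, so [a] is inserted between them. → [rukukatuetadaidabi].
/ixootkudtaatbio/: /t/ and /k/ form a stop–stop cluster, so [a] is inserted between them. /d/ and /t/ form a stop–stop cluster, so [a] is inserted between them. /t/ and /b/ form a stop–stop cluster, so [a] is inserted between them. → [ixootakudataatabio].

xoobobakokadii, rukukatuetadaidabi, ixootakudataatabio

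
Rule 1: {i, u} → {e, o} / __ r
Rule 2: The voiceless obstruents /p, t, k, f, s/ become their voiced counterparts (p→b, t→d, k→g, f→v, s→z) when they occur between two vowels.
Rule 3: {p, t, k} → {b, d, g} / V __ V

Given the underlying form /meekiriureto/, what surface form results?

Rule 1 (pre-rhotic lowering): /i/ is a high vowel immediately before /r/, so it lowers to [e]. /u/ is a high vowel immediately before /r/, so it lowers to [o]. /meekiriureto/ → meekerioreto.
Rule 2 (intervocalic voicing): /k/ is a voiceless obstruent between vowels /e/ and /e/, so it voices to [g]. /t/ is a voiceless obstruent between vowels /e/ and /o/, so it voices to [d]. /meekerioreto/ → meegerioredo.
Rule 3 (intervocalic voicing): no segment meets the environment; /meegerioredo/ is unchanged.

meegerioredo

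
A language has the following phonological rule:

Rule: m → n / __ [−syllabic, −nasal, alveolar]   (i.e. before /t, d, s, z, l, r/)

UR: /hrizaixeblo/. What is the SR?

hrizaixeblo

No segment of /hrizaixeblo/ meets the structural description of the rule, so the form surfaces unchanged.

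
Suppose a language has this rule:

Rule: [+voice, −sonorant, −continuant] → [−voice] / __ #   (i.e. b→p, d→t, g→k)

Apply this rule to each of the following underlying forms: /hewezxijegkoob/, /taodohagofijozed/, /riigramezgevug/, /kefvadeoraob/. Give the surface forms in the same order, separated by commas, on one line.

hewezxijegkoop, taodohagofijozet, riigramezgevuk, kefvadeoraop

/hewezxijegkoob/: /b/ is a voiced stop in word-final position, so it devoices to [p]. → [hewezxijegkoop].
/taodohagofijozed/: /d/ is a voiced stop in word-final position, so it devoices to [t]. → [taodohagofijozet].
/riigramezgevug/: /g/ is a voiced stop in word-final position, so it devoices to [k]. → [riigramezgevuk].
/kefvadeoraob/: /b/ is a voiced stop in word-final position, so it devoices to [p]. → [kefvadeoraop].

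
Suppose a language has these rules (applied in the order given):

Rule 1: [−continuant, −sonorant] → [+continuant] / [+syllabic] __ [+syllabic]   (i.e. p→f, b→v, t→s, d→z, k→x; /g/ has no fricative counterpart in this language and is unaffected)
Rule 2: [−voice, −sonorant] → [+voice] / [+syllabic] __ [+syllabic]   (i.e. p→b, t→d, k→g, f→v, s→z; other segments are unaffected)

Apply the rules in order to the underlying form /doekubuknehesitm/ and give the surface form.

Rule 1 (intervocalic spirantization): /k/ is a stop between vowels /e/ and /u/, so it spirantizes to the fricative [x]. /b/ is a stop between vowels /u/ and /u/, so it spirantizes to the fricative [v]. /doekubuknehesitm/ → doexuvuknehesitm.
Rule 2 (intervocalic voicing): /s/ is a voiceless obstruent between vowels /e/ and /i/, so it voices to [z]. /doexuvuknehesitm/ → doexuvuknehezitm.

doexuvuknehezitm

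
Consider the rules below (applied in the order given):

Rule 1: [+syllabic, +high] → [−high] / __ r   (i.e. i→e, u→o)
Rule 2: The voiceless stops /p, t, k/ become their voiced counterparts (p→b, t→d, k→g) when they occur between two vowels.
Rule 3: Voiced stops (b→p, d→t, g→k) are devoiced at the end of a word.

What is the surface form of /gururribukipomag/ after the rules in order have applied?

gororribugibomak

Rule 1 (pre-rhotic lowering): /u/ is a high vowel immediately before /r/, so it lowers to [o]. /u/ is a high vowel immediately before /r/, so it lowers to [o]. /gururribukipomag/ → gororribukipomag.
Rule 2 (intervocalic voicing): /k/ is a voiceless stop between vowels /u/ and /i/, so it voices to [g]. /p/ is a voiceless stop between vowels /i/ and /o/, so it voices to [b]. /gororribukipomag/ → gororribugibomag.
Rule 3 (final devoicing): /g/ is a voiced stop in word-final position, so it devoices to [k]. /gororribugibomag/ → gororribugibomak.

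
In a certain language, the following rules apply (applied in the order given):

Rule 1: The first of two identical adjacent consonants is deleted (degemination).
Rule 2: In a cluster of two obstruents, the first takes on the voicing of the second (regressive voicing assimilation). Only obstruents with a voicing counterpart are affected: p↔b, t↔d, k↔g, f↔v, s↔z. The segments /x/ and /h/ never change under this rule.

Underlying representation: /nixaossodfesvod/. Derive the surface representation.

Rule 1 (degemination): /ss/ is a geminate; the first /s/ deletes. /nixaossodfesvod/ → nixaosodfesvod.
Rule 2 (regressive voicing assimilation): /d/ precedes the voiceless obstruent /f/, so it devoices to [t] by assimilation. /s/ precedes the voiced obstruent /v/, so it voices to [z] by assimilation. /nixaosodfesvod/ → nixaosotfezvod.

nixaosotfezvod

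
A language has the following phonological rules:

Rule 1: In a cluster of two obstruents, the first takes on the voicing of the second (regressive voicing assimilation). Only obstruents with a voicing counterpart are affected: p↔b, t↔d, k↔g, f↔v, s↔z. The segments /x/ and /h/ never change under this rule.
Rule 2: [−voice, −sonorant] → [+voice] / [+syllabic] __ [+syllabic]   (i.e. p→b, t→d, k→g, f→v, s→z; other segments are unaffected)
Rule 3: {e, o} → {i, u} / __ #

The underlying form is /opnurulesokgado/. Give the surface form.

Rule 1 (regressive voicing assimilation): /k/ precedes the voiced obstruent /g/, so it voices to [g] by assimilation. /opnurulesokgado/ → opnurulesoggado.
Rule 2 (intervocalic voicing): /s/ is a voiceless obstruent between vowels /e/ and /o/, so it voices to [z]. /opnurulesoggado/ → opnurulezoggado.
Rule 3 (final vowel raising): /o/ is a mid vowel in word-final position, so it raises to [u]. /opnurulezoggado/ → opnurulezoggadu.

opnurulezoggadu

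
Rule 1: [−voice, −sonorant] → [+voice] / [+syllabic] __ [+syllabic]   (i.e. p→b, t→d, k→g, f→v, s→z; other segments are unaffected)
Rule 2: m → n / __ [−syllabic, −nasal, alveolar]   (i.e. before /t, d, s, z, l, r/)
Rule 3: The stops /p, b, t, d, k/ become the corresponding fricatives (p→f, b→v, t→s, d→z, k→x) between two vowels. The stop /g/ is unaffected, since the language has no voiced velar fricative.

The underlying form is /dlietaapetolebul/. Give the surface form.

Rule 1 (intervocalic voicing): /t/ is a voiceless obstruent between vowels /e/ and /a/, so it voices to [d]. /p/ is a voiceless obstruent between vowels /a/ and /e/, so it voices to [b]. /t/ is a voiceless obstruent between vowels /e/ and /o/, so it voices to [d]. /dlietaapetolebul/ → dliedaabedolebul.
Rule 2 (nasal place assimilation): no segment meets the environment; /dliedaabedolebul/ is unchanged.
Rule 3 (intervocalic spirantization): /d/ is a stop between vowels /e/ and /a/, so it spirantizes to the fricative [z]. /b/ is a stop between vowels /a/ and /e/, so it spirantizes to the fricative [v]. /d/ is a stop between vowels /e/ and /o/, so it spirantizes to the fricative [z]. /b/ is a stop between vowels /e/ and /u/, so it spirantizes to the fricative [v]. /dliedaabedolebul/ → dliezaavezolevul.

dliezaavezolevul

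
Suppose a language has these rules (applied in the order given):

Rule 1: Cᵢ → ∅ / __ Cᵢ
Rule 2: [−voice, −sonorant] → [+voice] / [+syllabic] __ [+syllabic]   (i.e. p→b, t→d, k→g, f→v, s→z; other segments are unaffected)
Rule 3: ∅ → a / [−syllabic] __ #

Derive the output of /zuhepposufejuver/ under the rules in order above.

Rule 1 (degemination): /pp/ is a geminate; the first /p/ deletes. /zuhepposufejuver/ → zuheposufejuver.
Rule 2 (intervocalic voicing): /p/ is a voiceless obstruent between vowels /e/ and /o/, so it voices to [b]. /s/ is a voiceless obstruent between vowels /o/ and /u/, so it voices to [z]. /f/ is a voiceless obstruent between vowels /u/ and /e/, so it voices to [v]. /zuheposufejuver/ → zuhebozuvejuver.
Rule 3 (final a-epenthesis): the form ends in the consonant /r/, so [a] is inserted word-finally. /zuhebozuvejuver/ → zuhebozuvejuvera.

zuhebozuvejuvera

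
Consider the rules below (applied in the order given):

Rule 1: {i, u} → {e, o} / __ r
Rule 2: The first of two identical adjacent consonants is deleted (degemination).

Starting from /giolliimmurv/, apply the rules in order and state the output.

Rule 1 (pre-rhotic lowering): /u/ is a high vowel immediately before /r/, so it lowers to [o]. /giolliimmurv/ → giolliimmorv.
Rule 2 (degemination): /ll/ is a geminate; the first /l/ deletes. /mm/ is a geminate; the first /m/ deletes. /giolliimmorv/ → gioliimorv.

gioliimorv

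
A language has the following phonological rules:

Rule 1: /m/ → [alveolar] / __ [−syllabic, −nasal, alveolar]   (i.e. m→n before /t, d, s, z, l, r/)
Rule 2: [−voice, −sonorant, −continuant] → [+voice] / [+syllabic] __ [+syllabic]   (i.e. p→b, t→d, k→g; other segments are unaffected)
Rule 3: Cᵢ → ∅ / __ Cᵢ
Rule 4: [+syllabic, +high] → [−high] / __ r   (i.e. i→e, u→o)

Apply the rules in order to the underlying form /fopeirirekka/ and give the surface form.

fobeerereka

Rule 1 (nasal place assimilation): no segment meets the environment; /fopeirirekka/ is unchanged.
Rule 2 (intervocalic voicing): /p/ is a voiceless stop between vowels /o/ and /e/, so it voices to [b]. /fopeirirekka/ → fobeirirekka.
Rule 3 (degemination): /kk/ is a geminate; the first /k/ deletes. /fobeirirekka/ → fobeirireka.
Rule 4 (pre-rhotic lowering): /i/ is a high vowel immediately before /r/, so it lowers to [e]. /i/ is a high vowel immediately before /r/, so it lowers to [e]. /fobeirireka/ → fobeerereka.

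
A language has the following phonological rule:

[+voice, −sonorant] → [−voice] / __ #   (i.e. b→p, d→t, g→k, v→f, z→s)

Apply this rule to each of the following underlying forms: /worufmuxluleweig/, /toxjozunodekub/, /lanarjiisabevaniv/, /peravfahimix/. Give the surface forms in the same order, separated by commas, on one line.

worufmuxluleweik, toxjozunodekup, lanarjiisabevanif, peravfahimix

/worufmuxluleweig/: /g/ is a voiced obstruent in word-final position, so it devoices to [k]. → [worufmuxluleweik].
/toxjozunodekub/: /b/ is a voiced obstruent in word-final position, so it devoices to [p]. → [toxjozunodekup].
/lanarjiisabevaniv/: /v/ is a voiced obstruent in word-final position, so it devoices to [f]. → [lanarjiisabevanif].
/peravfahimix/: the rule's environment is not met; surfaces unchanged as [peravfahimix].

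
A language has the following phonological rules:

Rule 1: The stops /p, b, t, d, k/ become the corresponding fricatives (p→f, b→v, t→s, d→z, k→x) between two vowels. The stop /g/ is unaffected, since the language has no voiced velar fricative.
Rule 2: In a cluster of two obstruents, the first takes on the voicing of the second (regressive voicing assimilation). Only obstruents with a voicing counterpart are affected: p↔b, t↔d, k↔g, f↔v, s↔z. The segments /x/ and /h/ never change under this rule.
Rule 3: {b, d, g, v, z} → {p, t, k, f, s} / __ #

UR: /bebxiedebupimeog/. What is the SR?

Rule 1 (intervocalic spirantization): /d/ is a stop between vowels /e/ and /e/, so it spirantizes to the fricative [z]. /b/ is a stop between vowels /e/ and /u/, so it spirantizes to the fricative [v]. /p/ is a stop between vowels /u/ and /i/, so it spirantizes to the fricative [f]. /bebxiedebupimeog/ → bebxiezevufimeog.
Rule 2 (regressive voicing assimilation): /b/ precedes the voiceless obstruent /x/, so it devoices to [p] by assimilation. /bebxiezevufimeog/ → bepxiezevufimeog.
Rule 3 (final devoicing): /g/ is a voiced obstruent in word-final position, so it devoices to [k]. /bepxiezevufimeog/ → bepxiezevufimeok.

bepxiezevufimeok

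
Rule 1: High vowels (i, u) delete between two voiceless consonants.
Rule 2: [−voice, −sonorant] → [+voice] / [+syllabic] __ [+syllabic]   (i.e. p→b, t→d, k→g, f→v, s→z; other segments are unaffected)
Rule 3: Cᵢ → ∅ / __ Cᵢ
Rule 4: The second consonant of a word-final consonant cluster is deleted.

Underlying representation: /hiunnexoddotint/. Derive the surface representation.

hiunexododin

Rule 1 (high vowel syncope): no segment meets the environment; /hiunnexoddotint/ is unchanged.
Rule 2 (intervocalic voicing): /t/ is a voiceless obstruent between vowels /o/ and /i/, so it voices to [d]. /hiunnexoddotint/ → hiunnexoddodint.
Rule 3 (degemination): /nn/ is a geminate; the first /n/ deletes. /dd/ is a geminate; the first /d/ deletes. /hiunnexoddodint/ → hiunexododint.
Rule 4 (final cluster simplification): /t/ is the second consonant of a word-final cluster /nt/, so it deletes. /hiunexododint/ → hiunexododin.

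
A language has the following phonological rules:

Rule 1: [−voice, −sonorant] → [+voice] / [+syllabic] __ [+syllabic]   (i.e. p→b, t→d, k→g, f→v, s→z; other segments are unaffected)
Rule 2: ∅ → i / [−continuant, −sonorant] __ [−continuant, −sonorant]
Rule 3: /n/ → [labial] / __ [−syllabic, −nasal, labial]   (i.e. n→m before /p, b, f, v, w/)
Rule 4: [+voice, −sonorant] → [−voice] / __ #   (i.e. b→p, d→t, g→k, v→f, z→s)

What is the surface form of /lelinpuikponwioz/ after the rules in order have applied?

lelimpuikipomwios

Rule 1 (intervocalic voicing): no segment meets the environment; /lelinpuikponwioz/ is unchanged.
Rule 2 (stop-cluster i-epenthesis): /k/ and /p/ form a stop–stop cluster, so [i] is inserted between them. /lelinpuikponwioz/ → lelinpuikiponwioz.
Rule 3 (nasal place assimilation): /n/ precedes the labial consonant /p/, so it assimilates in place to [m]. /n/ precedes the labial consonant /w/, so it assimilates in place to [m]. /lelinpuikiponwioz/ → lelimpuikipomwioz.
Rule 4 (final devoicing): /z/ is a voiced obstruent in word-final position, so it devoices to [s]. /lelimpuikipomwioz/ → lelimpuikipomwios.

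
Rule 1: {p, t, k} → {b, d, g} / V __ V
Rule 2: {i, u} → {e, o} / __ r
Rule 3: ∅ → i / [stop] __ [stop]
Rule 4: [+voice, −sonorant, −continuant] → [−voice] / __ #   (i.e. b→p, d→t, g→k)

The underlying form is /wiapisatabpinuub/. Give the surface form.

Rule 1 (intervocalic voicing): /p/ is a voiceless stop between vowels /a/ and /i/, so it voices to [b]. /t/ is a voiceless stop between vowels /a/ and /a/, so it voices to [d]. /wiapisatabpinuub/ → wiabisadabpinuub.
Rule 2 (pre-rhotic lowering): no segment meets the environment; /wiabisadabpinuub/ is unchanged.
Rule 3 (stop-cluster i-epenthesis): /b/ and /p/ form a stop–stop cluster, so [i] is inserted between them. /wiabisadabpinuub/ → wiabisadabipinuub.
Rule 4 (final devoicing): /b/ is a voiced stop in word-final position, so it devoices to [p]. /wiabisadabipinuub/ → wiabisadabipinuup.

wiabisadabipinuup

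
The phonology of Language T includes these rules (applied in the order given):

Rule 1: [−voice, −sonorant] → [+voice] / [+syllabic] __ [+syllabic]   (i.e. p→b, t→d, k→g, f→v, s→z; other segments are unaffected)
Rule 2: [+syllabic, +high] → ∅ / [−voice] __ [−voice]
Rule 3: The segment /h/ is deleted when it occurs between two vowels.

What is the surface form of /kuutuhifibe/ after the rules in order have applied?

Rule 1 (intervocalic voicing): /t/ is a voiceless obstruent between vowels /u/ and /u/, so it voices to [d]. /f/ is a voiceless obstruent between vowels /i/ and /i/, so it voices to [v]. /kuutuhifibe/ → kuuduhivibe.
Rule 2 (high vowel syncope): no segment meets the environment; /kuuduhivibe/ is unchanged.
Rule 3 (intervocalic h-deletion): /h/ occurs between vowels /u/ and /i/, so it deletes. /kuuduhivibe/ → kuuduivibe.

kuuduivibe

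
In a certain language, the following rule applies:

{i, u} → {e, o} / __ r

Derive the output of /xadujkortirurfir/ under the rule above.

xadujkorterorfer

/i/ is a high vowel immediately before /r/, so it lowers to [e].
/u/ is a high vowel immediately before /r/, so it lowers to [o].
/i/ is a high vowel immediately before /r/, so it lowers to [e].
Surface form: [xadujkorterorfer].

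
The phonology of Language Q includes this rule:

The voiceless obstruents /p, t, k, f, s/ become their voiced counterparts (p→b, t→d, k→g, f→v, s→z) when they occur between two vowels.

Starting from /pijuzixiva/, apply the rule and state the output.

No segment of /pijuzixiva/ meets the structural description of the rule, so the form surfaces unchanged.

pijuzixiva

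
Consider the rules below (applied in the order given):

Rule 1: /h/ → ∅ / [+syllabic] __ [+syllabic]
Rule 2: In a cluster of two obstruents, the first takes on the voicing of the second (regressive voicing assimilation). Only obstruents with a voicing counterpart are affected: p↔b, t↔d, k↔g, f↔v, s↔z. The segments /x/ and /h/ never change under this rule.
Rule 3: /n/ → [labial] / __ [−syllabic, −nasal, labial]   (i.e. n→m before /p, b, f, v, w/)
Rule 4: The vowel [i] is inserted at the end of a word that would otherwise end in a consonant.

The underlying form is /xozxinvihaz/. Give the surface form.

xosximviazi

Rule 1 (intervocalic h-deletion): /h/ occurs between vowels /i/ and /a/, so it deletes. /xozxinvihaz/ → xozxinviaz.
Rule 2 (regressive voicing assimilation): /z/ precedes the voiceless obstruent /x/, so it devoices to [s] by assimilation. /xozxinviaz/ → xosxinviaz.
Rule 3 (nasal place assimilation): /n/ precedes the labial consonant /v/, so it assimilates in place to [m]. /xosxinviaz/ → xosximviaz.
Rule 4 (final i-epenthesis): the form ends in the consonant /z/, so [i] is inserted word-finally. /xosximviaz/ → xosximviazi.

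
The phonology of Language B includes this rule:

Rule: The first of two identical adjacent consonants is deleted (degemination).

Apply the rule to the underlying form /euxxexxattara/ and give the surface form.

/xx/ is a geminate; the first /x/ deletes.
/xx/ is a geminate; the first /x/ deletes.
/tt/ is a geminate; the first /t/ deletes.
The other instances of /x/, /t/, /r/ do not occur in the required environment and remain unchanged.
Surface form: [euxexatara].

euxexatara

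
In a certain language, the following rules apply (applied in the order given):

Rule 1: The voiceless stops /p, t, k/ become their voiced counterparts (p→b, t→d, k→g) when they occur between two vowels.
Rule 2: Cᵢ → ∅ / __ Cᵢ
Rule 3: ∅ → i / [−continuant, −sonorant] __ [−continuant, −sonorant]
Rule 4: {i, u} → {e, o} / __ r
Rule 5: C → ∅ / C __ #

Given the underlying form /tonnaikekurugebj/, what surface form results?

Rule 1 (intervocalic voicing): /k/ is a voiceless stop between vowels /i/ and /e/, so it voices to [g]. /k/ is a voiceless stop between vowels /e/ and /u/, so it voices to [g]. /tonnaikekurugebj/ → tonnaigegurugebj.
Rule 2 (degemination): /nn/ is a geminate; the first /n/ deletes. /tonnaigegurugebj/ → tonaigegurugebj.
Rule 3 (stop-cluster i-epenthesis): no segment meets the environment; /tonaigegurugebj/ is unchanged.
Rule 4 (pre-rhotic lowering): /u/ is a high vowel immediately before /r/, so it lowers to [o]. /tonaigegurugebj/ → tonaigegorugebj.
Rule 5 (final cluster simplification): /j/ is the second consonant of a word-final cluster /bj/, so it deletes. /tonaigegorugebj/ → tonaigegorugeb.

tonaigegorugeb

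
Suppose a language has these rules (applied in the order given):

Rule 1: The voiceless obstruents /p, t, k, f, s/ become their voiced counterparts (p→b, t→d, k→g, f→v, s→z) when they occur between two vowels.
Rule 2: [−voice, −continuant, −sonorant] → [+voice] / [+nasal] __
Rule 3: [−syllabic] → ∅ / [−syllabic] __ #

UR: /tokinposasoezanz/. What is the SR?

toginbozazoezan

Rule 1 (intervocalic voicing): /k/ is a voiceless obstruent between vowels /o/ and /i/, so it voices to [g]. /s/ is a voiceless obstruent between vowels /o/ and /a/, so it voices to [z]. /s/ is a voiceless obstruent between vowels /a/ and /o/, so it voices to [z]. /tokinposasoezanz/ → toginpozazoezanz.
Rule 2 (post-nasal voicing): /p/ is a voiceless stop immediately after the nasal /n/, so it voices to [b]. /toginpozazoezanz/ → toginbozazoezanz.
Rule 3 (final cluster simplification): /z/ is the second consonant of a word-final cluster /nz/, so it deletes. /toginbozazoezanz/ → toginbozazoezan.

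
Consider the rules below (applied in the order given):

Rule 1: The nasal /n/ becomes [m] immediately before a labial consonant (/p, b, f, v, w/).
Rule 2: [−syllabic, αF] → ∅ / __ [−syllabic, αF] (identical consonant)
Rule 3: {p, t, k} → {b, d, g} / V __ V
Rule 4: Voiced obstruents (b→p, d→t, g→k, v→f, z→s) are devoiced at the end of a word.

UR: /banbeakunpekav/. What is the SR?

bambeagumpegaf

Rule 1 (nasal place assimilation): /n/ precedes the labial consonant /b/, so it assimilates in place to [m]. /n/ precedes the labial consonant /p/, so it assimilates in place to [m]. /banbeakunpekav/ → bambeakumpekav.
Rule 2 (degemination): no segment meets the environment; /bambeakumpekav/ is unchanged.
Rule 3 (intervocalic voicing): /k/ is a voiceless stop between vowels /a/ and /u/, so it voices to [g]. /k/ is a voiceless stop between vowels /e/ and /a/, so it voices to [g]. /bambeakumpekav/ → bambeagumpegav.
Rule 4 (final devoicing): /v/ is a voiced obstruent in word-final position, so it devoices to [f]. /bambeagumpegav/ → bambeagumpegaf.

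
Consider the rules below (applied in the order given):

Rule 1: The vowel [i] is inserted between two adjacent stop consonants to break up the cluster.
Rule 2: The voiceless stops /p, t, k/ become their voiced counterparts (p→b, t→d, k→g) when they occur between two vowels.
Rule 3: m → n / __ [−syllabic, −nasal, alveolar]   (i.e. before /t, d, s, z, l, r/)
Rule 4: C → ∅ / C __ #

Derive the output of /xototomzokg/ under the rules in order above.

xododonzogig

Rule 1 (stop-cluster i-epenthesis): /k/ and /g/ form a stop–stop cluster, so [i] is inserted between them. /xototomzokg/ → xototomzokig.
Rule 2 (intervocalic voicing): /t/ is a voiceless stop between vowels /o/ and /o/, so it voices to [d]. /t/ is a voiceless stop between vowels /o/ and /o/, so it voices to [d]. /k/ is a voiceless stop between vowels /o/ and /i/, so it voices to [g]. /xototomzokig/ → xododomzogig.
Rule 3 (nasal place assimilation): /m/ precedes the alveolar consonant /z/, so it assimilates in place to [n]. /xododomzogig/ → xododonzogig.
Rule 4 (final cluster simplification): no segment meets the environment; /xododonzogig/ is unchanged.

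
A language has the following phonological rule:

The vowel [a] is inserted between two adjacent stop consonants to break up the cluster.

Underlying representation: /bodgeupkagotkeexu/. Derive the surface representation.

bodageupakagotakeexu

/d/ and /g/ form a stop–stop cluster, so [a] is inserted between them.
/p/ and /k/ form a stop–stop cluster, so [a] is inserted between them.
/t/ and /k/ form a stop–stop cluster, so [a] is inserted between them.
Surface form: [bodageupakagotakeexu].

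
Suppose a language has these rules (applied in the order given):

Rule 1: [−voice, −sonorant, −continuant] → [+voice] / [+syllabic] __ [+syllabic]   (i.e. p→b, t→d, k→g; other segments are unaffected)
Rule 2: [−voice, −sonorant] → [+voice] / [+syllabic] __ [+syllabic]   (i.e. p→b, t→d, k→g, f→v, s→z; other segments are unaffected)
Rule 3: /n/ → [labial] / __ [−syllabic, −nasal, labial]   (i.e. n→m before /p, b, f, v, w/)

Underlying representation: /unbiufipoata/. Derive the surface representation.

Rule 1 (intervocalic voicing): /p/ is a voiceless stop between vowels /i/ and /o/, so it voices to [b]. /t/ is a voiceless stop between vowels /a/ and /a/, so it voices to [d]. /unbiufipoata/ → unbiufiboada.
Rule 2 (intervocalic voicing): /f/ is a voiceless obstruent between vowels /u/ and /i/, so it voices to [v]. /unbiufiboada/ → unbiuviboada.
Rule 3 (nasal place assimilation): /n/ precedes the labial consonant /b/, so it assimilates in place to [m]. /unbiuviboada/ → umbiuviboada.

umbiuviboada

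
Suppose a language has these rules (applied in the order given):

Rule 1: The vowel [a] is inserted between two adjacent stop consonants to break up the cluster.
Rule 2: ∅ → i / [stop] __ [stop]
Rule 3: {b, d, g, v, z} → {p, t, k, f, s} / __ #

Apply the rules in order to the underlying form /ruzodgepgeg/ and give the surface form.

ruzodagepagek

Rule 1 (stop-cluster a-epenthesis): /d/ and /g/ form a stop–stop cluster, so [a] is inserted between them. /p/ and /g/ form a stop–stop cluster, so [a] is inserted between them. /ruzodgepgeg/ → ruzodagepageg.
Rule 2 (stop-cluster i-epenthesis): no segment meets the environment; /ruzodagepageg/ is unchanged.
Rule 3 (final devoicing): /g/ is a voiced obstruent in word-final position, so it devoices to [k]. /ruzodagepageg/ → ruzodagepagek.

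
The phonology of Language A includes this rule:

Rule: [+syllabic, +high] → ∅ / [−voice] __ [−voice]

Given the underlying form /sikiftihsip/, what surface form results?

/i/ is a high vowel flanked by voiceless consonants /s/ and /k/, so it deletes.
/i/ is a high vowel flanked by voiceless consonants /k/ and /f/, so it deletes.
/i/ is a high vowel flanked by voiceless consonants /t/ and /h/, so it deletes.
/i/ is a high vowel flanked by voiceless consonants /s/ and /p/, so it deletes.
Surface form: [skfthsp].

skfthsp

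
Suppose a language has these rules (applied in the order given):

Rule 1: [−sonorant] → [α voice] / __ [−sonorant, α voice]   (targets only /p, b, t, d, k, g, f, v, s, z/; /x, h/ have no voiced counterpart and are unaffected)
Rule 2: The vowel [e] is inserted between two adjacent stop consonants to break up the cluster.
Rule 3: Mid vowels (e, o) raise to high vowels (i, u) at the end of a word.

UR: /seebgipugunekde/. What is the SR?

Rule 1 (regressive voicing assimilation): /k/ precedes the voiced obstruent /d/, so it voices to [g] by assimilation. /seebgipugunekde/ → seebgipugunegde.
Rule 2 (stop-cluster e-epenthesis): /b/ and /g/ form a stop–stop cluster, so [e] is inserted between them. /g/ and /d/ form a stop–stop cluster, so [e] is inserted between them. /seebgipugunegde/ → seebegipugunegede.
Rule 3 (final vowel raising): /e/ is a mid vowel in word-final position, so it raises to [i]. /seebegipugunegede/ → seebegipugunegedi.

seebegipugunegedi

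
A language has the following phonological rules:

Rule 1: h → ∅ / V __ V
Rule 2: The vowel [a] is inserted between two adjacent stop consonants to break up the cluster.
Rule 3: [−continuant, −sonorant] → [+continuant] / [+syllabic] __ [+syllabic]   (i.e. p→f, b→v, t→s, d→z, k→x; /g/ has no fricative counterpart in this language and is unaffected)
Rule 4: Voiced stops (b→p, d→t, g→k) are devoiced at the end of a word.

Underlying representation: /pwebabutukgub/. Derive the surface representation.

pwevavusuxagup

Rule 1 (intervocalic h-deletion): no segment meets the environment; /pwebabutukgub/ is unchanged.
Rule 2 (stop-cluster a-epenthesis): /k/ and /g/ form a stop–stop cluster, so [a] is inserted between them. /pwebabutukgub/ → pwebabutukagub.
Rule 3 (intervocalic spirantization): /b/ is a stop between vowels /e/ and /a/, so it spirantizes to the fricative [v]. /b/ is a stop between vowels /a/ and /u/, so it spirantizes to the fricative [v]. /t/ is a stop between vowels /u/ and /u/, so it spirantizes to the fricative [s]. /k/ is a stop between vowels /u/ and /a/, so it spirantizes to the fricative [x]. /pwebabutukagub/ → pwevavusuxagub.
Rule 4 (final devoicing): /b/ is a voiced stop in word-final position, so it devoices to [p]. /pwevavusuxagub/ → pwevavusuxagup.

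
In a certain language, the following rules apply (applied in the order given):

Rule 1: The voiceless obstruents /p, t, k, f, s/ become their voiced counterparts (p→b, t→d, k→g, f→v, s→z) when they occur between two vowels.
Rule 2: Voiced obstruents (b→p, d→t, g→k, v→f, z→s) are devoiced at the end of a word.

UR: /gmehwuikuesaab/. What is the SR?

gmehwuiguezaap

Rule 1 (intervocalic voicing): /k/ is a voiceless obstruent between vowels /i/ and /u/, so it voices to [g]. /s/ is a voiceless obstruent between vowels /e/ and /a/, so it voices to [z]. /gmehwuikuesaab/ → gmehwuiguezaab.
Rule 2 (final devoicing): /b/ is a voiced obstruent in word-final position, so it devoices to [p]. /gmehwuiguezaab/ → gmehwuiguezaap.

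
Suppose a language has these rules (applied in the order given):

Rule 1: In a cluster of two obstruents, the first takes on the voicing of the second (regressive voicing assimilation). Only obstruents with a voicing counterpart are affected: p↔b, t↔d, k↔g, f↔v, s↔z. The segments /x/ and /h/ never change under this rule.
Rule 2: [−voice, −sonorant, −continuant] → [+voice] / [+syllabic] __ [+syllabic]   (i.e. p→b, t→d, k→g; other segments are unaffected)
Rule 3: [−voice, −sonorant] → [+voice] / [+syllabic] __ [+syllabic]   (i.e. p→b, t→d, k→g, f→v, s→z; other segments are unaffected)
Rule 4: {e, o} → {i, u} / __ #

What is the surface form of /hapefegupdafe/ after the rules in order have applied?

Rule 1 (regressive voicing assimilation): /p/ precedes the voiced obstruent /d/, so it voices to [b] by assimilation. /hapefegupdafe/ → hapefegubdafe.
Rule 2 (intervocalic voicing): /p/ is a voiceless stop between vowels /a/ and /e/, so it voices to [b]. /hapefegubdafe/ → habefegubdafe.
Rule 3 (intervocalic voicing): /f/ is a voiceless obstruent between vowels /e/ and /e/, so it voices to [v]. /f/ is a voiceless obstruent between vowels /a/ and /e/, so it voices to [v]. /habefegubdafe/ → habevegubdave.
Rule 4 (final vowel raising): /e/ is a mid vowel in word-final position, so it raises to [i]. /habevegubdave/ → habevegubdavi.

habevegubdavi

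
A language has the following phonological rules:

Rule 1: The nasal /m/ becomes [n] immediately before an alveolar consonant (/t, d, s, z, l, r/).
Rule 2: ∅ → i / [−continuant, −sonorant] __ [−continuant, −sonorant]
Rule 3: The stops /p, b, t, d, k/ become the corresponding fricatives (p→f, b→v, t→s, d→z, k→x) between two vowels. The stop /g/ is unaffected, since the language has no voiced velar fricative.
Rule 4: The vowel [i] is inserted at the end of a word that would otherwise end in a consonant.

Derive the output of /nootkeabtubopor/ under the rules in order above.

noosixeavisuvofori

Rule 1 (nasal place assimilation): no segment meets the environment; /nootkeabtubopor/ is unchanged.
Rule 2 (stop-cluster i-epenthesis): /t/ and /k/ form a stop–stop cluster, so [i] is inserted between them. /b/ and /t/ form a stop–stop cluster, so [i] is inserted between them. /nootkeabtubopor/ → nootikeabitubopor.
Rule 3 (intervocalic spirantization): /t/ is a stop between vowels /o/ and /i/, so it spirantizes to the fricative [s]. /k/ is a stop between vowels /i/ and /e/, so it spirantizes to the fricative [x]. /b/ is a stop between vowels /a/ and /i/, so it spirantizes to the fricative [v]. /t/ is a stop between vowels /i/ and /u/, so it spirantizes to the fricative [s]. /b/ is a stop between vowels /u/ and /o/, so it spirantizes to the fricative [v]. /p/ is a stop between vowels /o/ and /o/, so it spirantizes to the fricative [f]. /nootikeabitubopor/ → noosixeavisuvofor.
Rule 4 (final i-epenthesis): the form ends in the consonant /r/, so [i] is inserted word-finally. /noosixeavisuvofor/ → noosixeavisuvofori.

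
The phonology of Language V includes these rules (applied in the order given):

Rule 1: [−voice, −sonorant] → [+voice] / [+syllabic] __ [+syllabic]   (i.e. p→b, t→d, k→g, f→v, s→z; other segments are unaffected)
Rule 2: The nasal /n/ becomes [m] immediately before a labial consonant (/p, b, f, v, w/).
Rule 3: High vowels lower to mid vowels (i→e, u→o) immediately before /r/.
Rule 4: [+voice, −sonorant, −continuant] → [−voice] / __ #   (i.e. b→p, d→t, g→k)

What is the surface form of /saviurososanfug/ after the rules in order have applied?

saviorozozamfuk

Rule 1 (intervocalic voicing): /s/ is a voiceless obstruent between vowels /o/ and /o/, so it voices to [z]. /s/ is a voiceless obstruent between vowels /o/ and /a/, so it voices to [z]. /saviurososanfug/ → saviurozozanfug.
Rule 2 (nasal place assimilation): /n/ precedes the labial consonant /f/, so it assimilates in place to [m]. /saviurozozanfug/ → saviurozozamfug.
Rule 3 (pre-rhotic lowering): /u/ is a high vowel immediately before /r/, so it lowers to [o]. /saviurozozamfug/ → saviorozozamfug.
Rule 4 (final devoicing): /g/ is a voiced stop in word-final position, so it devoices to [k]. /saviorozozamfug/ → saviorozozamfuk.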